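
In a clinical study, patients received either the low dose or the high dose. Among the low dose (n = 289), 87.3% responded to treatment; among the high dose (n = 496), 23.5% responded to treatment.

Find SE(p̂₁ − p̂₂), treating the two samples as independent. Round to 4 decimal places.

0.0273

SE₁ = √(p̂₁(1−p̂₁)/n₁) = √(0.8730·0.1270/289) = 0.01959; SE₂ = √(0.2350·0.7650/496) = 0.01904.
Independent samples: SE of the difference = √(SE₁² + SE₂²) = √(0.0003837681 + 0.0003625216) = 0.02732.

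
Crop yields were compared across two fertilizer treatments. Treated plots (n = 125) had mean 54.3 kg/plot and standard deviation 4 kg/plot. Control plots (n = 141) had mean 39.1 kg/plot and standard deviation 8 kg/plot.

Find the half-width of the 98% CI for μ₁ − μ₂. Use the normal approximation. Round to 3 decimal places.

Per-group SEs: s₁/√n₁ = 4/√125 = 0.3578, s₂/√n₂ = 8/√141 = 0.6737.
Unpooled SE of the difference: √(0.12802084 + 0.45387169) = 0.7628.
Margin of error = z* · SE = 2.326 × 0.7628 = 1.7743.

1.774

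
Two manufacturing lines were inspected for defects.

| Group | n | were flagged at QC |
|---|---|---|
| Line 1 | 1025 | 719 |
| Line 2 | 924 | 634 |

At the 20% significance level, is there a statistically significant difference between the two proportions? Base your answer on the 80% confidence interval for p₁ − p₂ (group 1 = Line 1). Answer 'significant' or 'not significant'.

First, p̂₁ = 719/1025 = 0.7015; p̂₂ = 634/924 = 0.6861.
The two standard errors are √(0.7015×0.2985/1025) = 0.01429 and √(0.6861×0.3139/924) = 0.01527.
Because the samples are independent, SE_diff = √(0.01429² + 0.01527²) = 0.02091.
Using z* = 1.282 for 80%, ME = 1.282 × 0.02091 = 0.02681.
p̂₁ − p̂₂ = 0.0154; interval 0.0154 ± 0.02681 gives (-0.01141, 0.04221).
The interval (-0.01141, 0.04221) contains 0, so the difference is not significant.

not significant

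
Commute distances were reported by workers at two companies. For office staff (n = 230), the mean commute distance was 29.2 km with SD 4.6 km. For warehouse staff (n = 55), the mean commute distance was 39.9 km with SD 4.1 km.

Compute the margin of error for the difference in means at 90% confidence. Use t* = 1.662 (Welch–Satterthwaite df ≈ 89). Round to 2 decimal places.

Per-group SEs: s₁/√n₁ = 4.6/√230 = 0.3033, s₂/√n₂ = 4.1/√55 = 0.5528.
Unpooled SE of the difference: √(0.09199089 + 0.30558784) = 0.6305.
Margin of error = t* · SE = 1.662 × 0.6305 = 1.0479.

1.05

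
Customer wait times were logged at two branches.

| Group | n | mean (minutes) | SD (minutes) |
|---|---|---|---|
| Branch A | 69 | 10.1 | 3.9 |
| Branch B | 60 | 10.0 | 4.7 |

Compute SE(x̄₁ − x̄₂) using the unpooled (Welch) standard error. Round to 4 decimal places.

Standard errors of each mean: 3.9/√69 = 0.4695 and 4.7/√60 = 0.6068.
SE(x̄₁ − x̄₂) = √(0.4695² + 0.6068²) = 0.7672 for independent samples with unequal variances.

0.7672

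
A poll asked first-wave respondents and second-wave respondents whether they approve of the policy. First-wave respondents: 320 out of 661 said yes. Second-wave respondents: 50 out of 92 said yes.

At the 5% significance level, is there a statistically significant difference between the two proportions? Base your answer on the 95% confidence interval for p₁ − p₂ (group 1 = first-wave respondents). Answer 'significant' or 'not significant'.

not significant

p̂₁ = 320/661 = 0.4841 and p̂₂ = 50/92 = 0.5435.
SE₁ = √(p̂₁(1−p̂₁)/n₁) = √(0.4841·0.5159/661) = 0.01944; SE₂ = √(0.5435·0.4565/92) = 0.05193.
Independent samples: SE of the difference = √(SE₁² + SE₂²) = √(0.0003779136 + 0.0026967249) = 0.05545.
z* for 95% confidence is 1.960, so the margin of error is 1.960 × 0.05545 = 0.10868.
Point estimate p̂₁ − p̂₂ = 0.4841 − 0.5435 = -0.0594.
-0.0594 ± 0.10868 → (-0.16808, 0.04928).
The interval (-0.16808, 0.04928) contains 0, so the difference is not significant.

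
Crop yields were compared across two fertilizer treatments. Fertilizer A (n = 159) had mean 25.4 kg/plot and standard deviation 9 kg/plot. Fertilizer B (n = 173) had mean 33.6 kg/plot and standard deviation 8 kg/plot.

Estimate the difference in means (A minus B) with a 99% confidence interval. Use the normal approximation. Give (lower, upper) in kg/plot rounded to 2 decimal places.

Standard errors of each mean: 9/√159 = 0.7137 and 8/√173 = 0.6082.
SE(x̄₁ − x̄₂) = √(0.7137² + 0.6082²) = 0.9377 for independent samples with unequal variances.
With z* = 2.576, the margin is 2.576 × 0.9377 = 2.4155.
x̄₁ − x̄₂ = 25.4 − 33.6 = -8.2000; the interval is -8.2000 ± 2.4155 = (-10.62, -5.78).

(-10.62, -5.78)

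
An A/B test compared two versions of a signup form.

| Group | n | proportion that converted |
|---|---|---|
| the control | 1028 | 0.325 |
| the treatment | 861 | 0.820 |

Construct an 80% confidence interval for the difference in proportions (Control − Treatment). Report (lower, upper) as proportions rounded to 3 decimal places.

Each SE is √(p̂(1−p̂)/n): √(0.3250·0.6750/1028) = 0.01461 and √(0.8200·0.1800/861) = 0.01309.
SE(p̂₁ − p̂₂) = √(SE₁² + SE₂²) = √(0.0002134521 + 0.0001713481) = 0.01962, since the two samples are independent.
At 80% confidence z* = 1.282; margin = 1.282 × 0.01962 = 0.02515.
The difference is 0.3250 − 0.8200 = -0.4950, so the interval is -0.4950 ± 0.02515 = (-0.520, -0.470).

(-0.520, -0.470)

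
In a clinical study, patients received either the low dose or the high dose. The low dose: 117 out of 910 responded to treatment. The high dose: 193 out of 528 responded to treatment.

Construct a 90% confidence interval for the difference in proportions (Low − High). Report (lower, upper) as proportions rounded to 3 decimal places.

Sample proportions: 117/910 = 0.1286, 193/528 = 0.3655.
Each SE is √(p̂(1−p̂)/n): √(0.1286·0.8714/910) = 0.01110 and √(0.3655·0.6345/528) = 0.02096.
SE(p̂₁ − p̂₂) = √(SE₁² + SE₂²) = √(0.00012321 + 0.0004393216) = 0.02372, since the two samples are independent.
At 90% confidence z* = 1.645; margin = 1.645 × 0.02372 = 0.03902.
The difference is 0.1286 − 0.3655 = -0.2369, so the interval is -0.2369 ± 0.03902 = (-0.276, -0.198).

(-0.276, -0.198)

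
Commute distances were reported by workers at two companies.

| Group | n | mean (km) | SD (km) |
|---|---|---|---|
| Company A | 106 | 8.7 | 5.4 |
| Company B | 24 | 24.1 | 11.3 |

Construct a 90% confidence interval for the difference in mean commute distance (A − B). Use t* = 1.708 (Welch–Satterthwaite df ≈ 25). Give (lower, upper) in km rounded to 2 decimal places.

(-19.44, -11.36)

Standard errors of each mean: 5.4/√106 = 0.5245 and 11.3/√24 = 2.3066.
SE(x̄₁ − x̄₂) = √(0.5245² + 2.3066²) = 2.3655 for independent samples with unequal variances.
With t* = 1.708, the margin is 1.708 × 2.3655 = 4.0403.
x̄₁ − x̄₂ = 8.7 − 24.1 = -15.4000; the interval is -15.4000 ± 4.0403 = (-19.44, -11.36).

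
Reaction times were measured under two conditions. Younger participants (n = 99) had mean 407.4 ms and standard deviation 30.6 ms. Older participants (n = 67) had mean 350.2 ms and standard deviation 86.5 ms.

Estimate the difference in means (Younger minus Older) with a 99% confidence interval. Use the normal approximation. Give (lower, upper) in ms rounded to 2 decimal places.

(28.85, 85.55)

Standard errors of each mean: 30.6/√99 = 3.0754 and 86.5/√67 = 10.5677.
SE(x̄₁ − x̄₂) = √(3.0754² + 10.5677²) = 11.0061 for independent samples with unequal variances.
With z* = 2.576, the margin is 2.576 × 11.0061 = 28.3517.
x̄₁ − x̄₂ = 407.4 − 350.2 = 57.2000; the interval is 57.2000 ± 28.3517 = (28.85, 85.55).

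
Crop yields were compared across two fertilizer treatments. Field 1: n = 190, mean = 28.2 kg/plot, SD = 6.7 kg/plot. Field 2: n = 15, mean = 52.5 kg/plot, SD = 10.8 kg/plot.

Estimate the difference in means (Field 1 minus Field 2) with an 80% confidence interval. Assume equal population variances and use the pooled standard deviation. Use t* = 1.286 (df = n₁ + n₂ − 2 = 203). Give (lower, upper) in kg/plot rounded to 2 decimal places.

Pooled variance s_p² = [189·6.7² + 14·10.8²] / (190+15−2) = 49.8383, so s_p = 7.0596.
SE_diff = s_p·√(1/n₁ + 1/n₂) = 7.0596·√(1/190 + 1/15) = 1.8934.
t* = 1.286; margin = 1.286 × 1.8934 = 2.4349.
Difference = 28.2 − 52.5 = -24.3000.
-24.3000 ± 2.4349 → (-26.73, -21.87).

(-26.73, -21.87)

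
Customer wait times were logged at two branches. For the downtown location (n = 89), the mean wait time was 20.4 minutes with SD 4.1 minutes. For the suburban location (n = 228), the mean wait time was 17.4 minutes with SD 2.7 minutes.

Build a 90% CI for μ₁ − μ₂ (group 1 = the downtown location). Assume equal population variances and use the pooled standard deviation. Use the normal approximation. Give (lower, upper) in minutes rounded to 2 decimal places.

(2.35, 3.65)

Pooled variance s_p² = [88·4.1² + 227·2.7²] / (89+228−2) = 9.9496, so s_p = 3.1543.
SE_diff = s_p·√(1/n₁ + 1/n₂) = 3.1543·√(1/89 + 1/228) = 0.3942.
z* = 1.645; margin = 1.645 × 0.3942 = 0.6485.
Difference = 20.4 − 17.4 = 3.0000.
3.0000 ± 0.6485 → (2.35, 3.65).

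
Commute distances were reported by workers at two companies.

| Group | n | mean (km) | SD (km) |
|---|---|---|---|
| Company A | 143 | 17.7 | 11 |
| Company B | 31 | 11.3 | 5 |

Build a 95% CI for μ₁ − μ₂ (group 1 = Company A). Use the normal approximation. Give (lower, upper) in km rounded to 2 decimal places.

Per-group SEs: s₁/√n₁ = 11/√143 = 0.9199, s₂/√n₂ = 5/√31 = 0.8980.
Unpooled SE of the difference: √(0.84621601 + 0.806404) = 1.2855.
Margin of error = z* · SE = 1.960 × 1.2855 = 2.5196.
x̄₁ − x̄₂ = 17.7 − 11.3 = 6.4000.
CI: 6.4000 ± 2.5196 = (3.88, 8.92).

(3.88, 8.92)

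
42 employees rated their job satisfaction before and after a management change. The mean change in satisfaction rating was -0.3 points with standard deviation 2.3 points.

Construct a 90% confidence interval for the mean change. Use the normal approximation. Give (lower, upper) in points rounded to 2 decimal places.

This is a matched-pairs design, so SE = s_d/√n = 2.3/√42 = 0.3549.
Margin = 1.645 × 0.3549 = 0.5838; the interval is -0.3 ± 0.5838 = (-0.88, 0.28).

(-0.88, 0.28)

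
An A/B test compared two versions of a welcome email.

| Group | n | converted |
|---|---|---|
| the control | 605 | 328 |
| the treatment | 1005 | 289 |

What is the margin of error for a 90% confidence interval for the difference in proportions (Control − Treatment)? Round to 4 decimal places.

0.0408

First, p̂₁ = 328/605 = 0.5421; p̂₂ = 289/1005 = 0.2876.
The two standard errors are √(0.5421×0.4579/605) = 0.02026 and √(0.2876×0.7124/1005) = 0.01428.
Because the samples are independent, SE_diff = √(0.02026² + 0.01428²) = 0.02479.
Using z* = 1.645 for 90%, ME = 1.645 × 0.02479 = 0.04078.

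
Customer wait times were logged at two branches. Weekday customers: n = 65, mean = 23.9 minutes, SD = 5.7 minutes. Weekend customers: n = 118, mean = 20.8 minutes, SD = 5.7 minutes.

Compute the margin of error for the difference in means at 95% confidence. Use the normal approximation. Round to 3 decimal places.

Standard errors of each mean: 5.7/√65 = 0.7070 and 5.7/√118 = 0.5247.
SE(x̄₁ − x̄₂) = √(0.7070² + 0.5247²) = 0.8804 for independent samples with unequal variances.
With z* = 1.960, the margin is 1.960 × 0.8804 = 1.7256.

1.726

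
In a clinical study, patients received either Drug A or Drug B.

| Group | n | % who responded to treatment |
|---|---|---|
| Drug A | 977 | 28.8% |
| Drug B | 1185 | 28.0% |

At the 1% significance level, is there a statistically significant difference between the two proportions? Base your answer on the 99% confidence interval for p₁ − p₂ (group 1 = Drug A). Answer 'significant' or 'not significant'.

SE₁ = √(p̂₁(1−p̂₁)/n₁) = √(0.2880·0.7120/977) = 0.01449; SE₂ = √(0.2800·0.7200/1185) = 0.01304.
Independent samples: SE of the difference = √(SE₁² + SE₂²) = √(0.0002099601 + 0.0001700416) = 0.01949.
z* for 99% confidence is 2.576, so the margin of error is 2.576 × 0.01949 = 0.05021.
Point estimate p̂₁ − p̂₂ = 0.2880 − 0.2800 = 0.0080.
0.0080 ± 0.05021 → (-0.04221, 0.05821).
The interval (-0.04221, 0.05821) contains 0, so the difference is not significant.

not significant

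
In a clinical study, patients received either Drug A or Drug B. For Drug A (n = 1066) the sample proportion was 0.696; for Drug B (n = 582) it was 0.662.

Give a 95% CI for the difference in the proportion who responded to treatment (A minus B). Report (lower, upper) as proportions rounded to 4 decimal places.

Each SE is √(p̂(1−p̂)/n): √(0.6960·0.3040/1066) = 0.01409 and √(0.6620·0.3380/582) = 0.01961.
SE(p̂₁ − p̂₂) = √(SE₁² + SE₂²) = √(0.0001985281 + 0.0003845521) = 0.02415, since the two samples are independent.
At 95% confidence z* = 1.960; margin = 1.960 × 0.02415 = 0.04733.
The difference is 0.6960 − 0.6620 = 0.0340, so the interval is 0.0340 ± 0.04733 = (-0.0133, 0.0813).

(-0.0133, 0.0813)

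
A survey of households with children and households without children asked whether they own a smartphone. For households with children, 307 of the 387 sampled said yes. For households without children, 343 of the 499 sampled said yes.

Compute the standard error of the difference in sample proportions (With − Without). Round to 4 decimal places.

0.0292

Sample proportions: 307/387 = 0.7933, 343/499 = 0.6874.
Each SE is √(p̂(1−p̂)/n): √(0.7933·0.2067/387) = 0.02058 and √(0.6874·0.3126/499) = 0.02075.
SE(p̂₁ − p̂₂) = √(SE₁² + SE₂²) = √(0.0004235364 + 0.0004305625) = 0.02922, since the two samples are independent.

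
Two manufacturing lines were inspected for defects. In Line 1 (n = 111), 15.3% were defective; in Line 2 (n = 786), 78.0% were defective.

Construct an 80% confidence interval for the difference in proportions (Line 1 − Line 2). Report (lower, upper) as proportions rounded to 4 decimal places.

(-0.6747, -0.5793)

SE₁ = √(p̂₁(1−p̂₁)/n₁) = √(0.1530·0.8470/111) = 0.03417; SE₂ = √(0.7800·0.2200/786) = 0.01478.
Independent samples: SE of the difference = √(SE₁² + SE₂²) = √(0.0011675889 + 0.0002184484) = 0.03723.
z* for 80% confidence is 1.282, so the margin of error is 1.282 × 0.03723 = 0.04773.
Point estimate p̂₁ − p̂₂ = 0.1530 − 0.7800 = -0.6270.
-0.6270 ± 0.04773 → (-0.6747, -0.5793).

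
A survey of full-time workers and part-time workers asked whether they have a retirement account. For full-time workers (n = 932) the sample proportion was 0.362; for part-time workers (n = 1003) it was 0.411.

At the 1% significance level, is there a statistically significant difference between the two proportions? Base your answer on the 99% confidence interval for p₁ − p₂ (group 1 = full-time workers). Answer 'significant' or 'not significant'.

Each SE is √(p̂(1−p̂)/n): √(0.3620·0.6380/932) = 0.01574 and √(0.4110·0.5890/1003) = 0.01554.
SE(p̂₁ − p̂₂) = √(SE₁² + SE₂²) = √(0.0002477476 + 0.0002414916) = 0.02212, since the two samples are independent.
At 99% confidence z* = 2.576; margin = 2.576 × 0.02212 = 0.05698.
The difference is 0.3620 − 0.4110 = -0.0490, so the interval is -0.0490 ± 0.05698 = (-0.10598, 0.00798).
The interval (-0.10598, 0.00798) contains 0, so the difference is not significant.

not significant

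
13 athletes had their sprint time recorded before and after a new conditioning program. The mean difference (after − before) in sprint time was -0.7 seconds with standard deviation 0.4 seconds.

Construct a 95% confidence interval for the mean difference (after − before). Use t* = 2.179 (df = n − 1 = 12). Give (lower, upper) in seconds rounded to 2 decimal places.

(-0.94, -0.46)

Paired design: SE = s_d/√n = 0.4/√13 = 0.1109.
t* = 2.179; margin of error = 2.179 × 0.1109 = 0.2417.
-0.7 ± 0.2417 → (-0.94, -0.46).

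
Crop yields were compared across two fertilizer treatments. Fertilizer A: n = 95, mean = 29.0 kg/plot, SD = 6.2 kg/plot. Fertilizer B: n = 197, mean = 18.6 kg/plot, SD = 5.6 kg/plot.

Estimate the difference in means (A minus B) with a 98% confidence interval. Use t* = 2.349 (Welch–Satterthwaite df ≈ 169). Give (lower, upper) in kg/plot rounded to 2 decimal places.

(8.64, 12.16)

Per-group SEs: s₁/√n₁ = 6.2/√95 = 0.6361, s₂/√n₂ = 5.6/√197 = 0.3990.
Unpooled SE of the difference: √(0.40462321 + 0.159201) = 0.7509.
Margin of error = t* · SE = 2.349 × 0.7509 = 1.7639.
x̄₁ − x̄₂ = 29.0 − 18.6 = 10.4000.
CI: 10.4000 ± 1.7639 = (8.64, 12.16).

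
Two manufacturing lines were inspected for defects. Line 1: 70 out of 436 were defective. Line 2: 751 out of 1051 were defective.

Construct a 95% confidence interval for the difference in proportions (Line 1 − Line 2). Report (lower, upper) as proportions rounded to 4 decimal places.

(-0.5980, -0.5100)

Sample proportions: 70/436 = 0.1606, 751/1051 = 0.7146.
Each SE is √(p̂(1−p̂)/n): √(0.1606·0.8394/436) = 0.01758 and √(0.7146·0.2854/1051) = 0.01393.
SE(p̂₁ − p̂₂) = √(SE₁² + SE₂²) = √(0.0003090564 + 0.0001940449) = 0.02243, since the two samples are independent.
At 95% confidence z* = 1.960; margin = 1.960 × 0.02243 = 0.04396.
The difference is 0.1606 − 0.7146 = -0.5540, so the interval is -0.5540 ± 0.04396 = (-0.5980, -0.5100).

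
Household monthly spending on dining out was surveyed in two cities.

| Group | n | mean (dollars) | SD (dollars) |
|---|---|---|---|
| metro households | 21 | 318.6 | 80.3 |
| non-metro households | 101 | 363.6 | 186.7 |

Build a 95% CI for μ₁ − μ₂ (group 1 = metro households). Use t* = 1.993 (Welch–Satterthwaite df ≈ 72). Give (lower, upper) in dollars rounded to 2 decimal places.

SE₁ = s₁/√n₁ = 80.3/√21 = 17.5229; SE₂ = 186.7/√101 = 18.5773.
Independent samples, unequal variances: SE_diff = √(SE₁² + SE₂²) = √(307.05202441 + 345.11607529) = 25.5376.
t* = 1.993, so margin of error = 1.993 × 25.5376 = 50.8964.
Difference in means = 318.6 − 363.6 = -45.0000.
-45.0000 ± 50.8964 → (-95.90, 5.90).

(-95.90, 5.90)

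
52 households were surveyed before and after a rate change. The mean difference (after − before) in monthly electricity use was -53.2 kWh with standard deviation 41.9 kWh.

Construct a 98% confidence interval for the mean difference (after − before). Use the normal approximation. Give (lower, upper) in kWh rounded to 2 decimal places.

This is a matched-pairs design, so SE = s_d/√n = 41.9/√52 = 5.8105.
Margin = 2.326 × 5.8105 = 13.5152; the interval is -53.2 ± 13.5152 = (-66.72, -39.68).

(-66.72, -39.68)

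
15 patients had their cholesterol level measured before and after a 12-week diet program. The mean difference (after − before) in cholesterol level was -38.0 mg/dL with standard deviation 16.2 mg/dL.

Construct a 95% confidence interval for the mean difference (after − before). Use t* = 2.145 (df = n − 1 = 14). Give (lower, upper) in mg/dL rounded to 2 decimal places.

Paired design: SE = s_d/√n = 16.2/√15 = 4.1828.
t* = 2.145; margin of error = 2.145 × 4.1828 = 8.9721.
-38.0 ± 8.9721 → (-46.97, -29.03).

(-46.97, -29.03)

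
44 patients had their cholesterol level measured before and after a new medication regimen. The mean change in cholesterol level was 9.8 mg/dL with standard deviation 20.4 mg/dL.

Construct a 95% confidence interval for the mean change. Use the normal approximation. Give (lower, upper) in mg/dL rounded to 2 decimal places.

Paired design: SE = s_d/√n = 20.4/√44 = 3.0754.
z* = 1.960; margin of error = 1.960 × 3.0754 = 6.0278.
9.8 ± 6.0278 → (3.77, 15.83).

(3.77, 15.83)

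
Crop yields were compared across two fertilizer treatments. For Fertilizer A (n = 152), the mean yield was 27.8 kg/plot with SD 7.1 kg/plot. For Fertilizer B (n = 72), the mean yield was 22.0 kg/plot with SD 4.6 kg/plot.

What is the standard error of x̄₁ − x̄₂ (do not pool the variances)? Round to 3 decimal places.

Per-group SEs: s₁/√n₁ = 7.1/√152 = 0.5759, s₂/√n₂ = 4.6/√72 = 0.5421.
Unpooled SE of the difference: √(0.33166081 + 0.29387241) = 0.7909.

0.791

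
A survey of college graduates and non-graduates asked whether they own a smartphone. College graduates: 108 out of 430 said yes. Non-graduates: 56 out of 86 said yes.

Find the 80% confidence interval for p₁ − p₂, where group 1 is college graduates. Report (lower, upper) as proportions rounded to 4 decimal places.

(-0.4711, -0.3289)

First, p̂₁ = 108/430 = 0.2512; p̂₂ = 56/86 = 0.6512.
The two standard errors are √(0.2512×0.7488/430) = 0.02092 and √(0.6512×0.3488/86) = 0.05139.
Because the samples are independent, SE_diff = √(0.02092² + 0.05139²) = 0.05548.
Using z* = 1.282 for 80%, ME = 1.282 × 0.05548 = 0.07113.
p̂₁ − p̂₂ = -0.4000; interval -0.4000 ± 0.07113 gives (-0.4711, -0.3289).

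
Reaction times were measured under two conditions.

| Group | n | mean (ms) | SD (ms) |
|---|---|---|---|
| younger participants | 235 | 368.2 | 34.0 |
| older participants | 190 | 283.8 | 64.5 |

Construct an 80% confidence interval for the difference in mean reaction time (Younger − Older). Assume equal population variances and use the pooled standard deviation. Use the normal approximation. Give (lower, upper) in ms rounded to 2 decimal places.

s_p = √[((n₁−1)s₁² + (n₂−1)s₂²)/(n₁+n₂−2)] = √[(234·34.0² + 189·64.5²)/423] = 49.9832.
SE = 49.9832·√(1/235 + 1/190) = 4.8765.
With z* = 1.282, margin = 1.282 × 4.8765 = 6.2517.
x̄₁ − x̄₂ = 368.2 − 283.8 = 84.4000; interval 84.4000 ± 6.2517 = (78.15, 90.65).

(78.15, 90.65)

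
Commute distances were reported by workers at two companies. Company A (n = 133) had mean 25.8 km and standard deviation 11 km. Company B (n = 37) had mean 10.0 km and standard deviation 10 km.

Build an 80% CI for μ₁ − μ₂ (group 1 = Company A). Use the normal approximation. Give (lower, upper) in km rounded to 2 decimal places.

(13.36, 18.24)

Per-group SEs: s₁/√n₁ = 11/√133 = 0.9538, s₂/√n₂ = 10/√37 = 1.6440.
Unpooled SE of the difference: √(0.90973444 + 2.702736) = 1.9007.
Margin of error = z* · SE = 1.282 × 1.9007 = 2.4367.
x̄₁ − x̄₂ = 25.8 − 10.0 = 15.8000.
CI: 15.8000 ± 2.4367 = (13.36, 18.24).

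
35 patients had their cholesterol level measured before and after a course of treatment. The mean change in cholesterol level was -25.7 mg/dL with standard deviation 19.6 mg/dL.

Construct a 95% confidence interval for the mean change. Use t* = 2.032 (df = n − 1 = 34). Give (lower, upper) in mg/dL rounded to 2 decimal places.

Paired design: SE = s_d/√n = 19.6/√35 = 3.3130.
t* = 2.032; margin of error = 2.032 × 3.3130 = 6.7320.
-25.7 ± 6.7320 → (-32.43, -18.97).

(-32.43, -18.97)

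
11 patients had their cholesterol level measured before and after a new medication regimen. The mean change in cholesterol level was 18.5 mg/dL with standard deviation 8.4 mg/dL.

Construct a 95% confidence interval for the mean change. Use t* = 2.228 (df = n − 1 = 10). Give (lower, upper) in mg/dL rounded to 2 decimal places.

Paired design: SE = s_d/√n = 8.4/√11 = 2.5327.
t* = 2.228; margin of error = 2.228 × 2.5327 = 5.6429.
18.5 ± 5.6429 → (12.86, 24.14).

(12.86, 24.14)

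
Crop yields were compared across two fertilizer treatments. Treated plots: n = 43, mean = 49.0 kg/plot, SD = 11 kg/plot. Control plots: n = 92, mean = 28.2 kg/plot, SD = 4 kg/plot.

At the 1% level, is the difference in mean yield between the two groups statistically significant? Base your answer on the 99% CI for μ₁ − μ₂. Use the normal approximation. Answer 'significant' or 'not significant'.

significant

SE₁ = s₁/√n₁ = 11/√43 = 1.6775; SE₂ = 4/√92 = 0.4170.
Independent samples, unequal variances: SE_diff = √(SE₁² + SE₂²) = √(2.81400625 + 0.173889) = 1.7286.
z* = 2.576, so margin of error = 2.576 × 1.7286 = 4.4529.
Difference in means = 49.0 − 28.2 = 20.8000.
20.8000 ± 4.4529 → (16.3471, 25.2529).
The interval (16.3471, 25.2529) does not contain 0, so the difference is significant.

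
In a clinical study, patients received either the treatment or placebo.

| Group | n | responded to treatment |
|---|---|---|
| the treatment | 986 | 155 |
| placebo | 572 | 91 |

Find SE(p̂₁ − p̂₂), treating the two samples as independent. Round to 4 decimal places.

0.0192

Sample proportions: 155/986 = 0.1572, 91/572 = 0.1591.
Each SE is √(p̂(1−p̂)/n): √(0.1572·0.8428/986) = 0.01159 and √(0.1591·0.8409/572) = 0.01529.
SE(p̂₁ − p̂₂) = √(SE₁² + SE₂²) = √(0.0001343281 + 0.0002337841) = 0.01919, since the two samples are independent.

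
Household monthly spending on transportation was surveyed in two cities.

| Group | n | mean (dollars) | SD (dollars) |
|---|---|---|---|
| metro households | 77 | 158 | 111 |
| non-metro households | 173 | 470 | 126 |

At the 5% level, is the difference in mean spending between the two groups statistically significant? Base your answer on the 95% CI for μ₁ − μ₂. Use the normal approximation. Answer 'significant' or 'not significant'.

significant

Standard errors of each mean: 111/√77 = 12.6496 and 126/√173 = 9.5796.
SE(x̄₁ − x̄₂) = √(12.6496² + 9.5796²) = 15.8676 for independent samples with unequal variances.
With z* = 1.960, the margin is 1.960 × 15.8676 = 31.1005.
x̄₁ − x̄₂ = 158 − 470 = -312.0000; the interval is -312.0000 ± 31.1005 = (-343.1005, -280.8995).
The interval (-343.1005, -280.8995) does not contain 0, so the difference is significant.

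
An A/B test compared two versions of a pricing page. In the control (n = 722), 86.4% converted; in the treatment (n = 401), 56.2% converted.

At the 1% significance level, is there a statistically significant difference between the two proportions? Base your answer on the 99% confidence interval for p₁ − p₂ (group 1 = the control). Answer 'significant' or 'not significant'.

significant

SE₁ = √(p̂₁(1−p̂₁)/n₁) = √(0.8640·0.1360/722) = 0.01276; SE₂ = √(0.5620·0.4380/401) = 0.02478.
Independent samples: SE of the difference = √(SE₁² + SE₂²) = √(0.0001628176 + 0.0006140484) = 0.02787.
z* for 99% confidence is 2.576, so the margin of error is 2.576 × 0.02787 = 0.07179.
Point estimate p̂₁ − p̂₂ = 0.8640 − 0.5620 = 0.3020.
0.3020 ± 0.07179 → (0.23021, 0.37379).
The interval (0.23021, 0.37379) does not contain 0, so the difference is significant.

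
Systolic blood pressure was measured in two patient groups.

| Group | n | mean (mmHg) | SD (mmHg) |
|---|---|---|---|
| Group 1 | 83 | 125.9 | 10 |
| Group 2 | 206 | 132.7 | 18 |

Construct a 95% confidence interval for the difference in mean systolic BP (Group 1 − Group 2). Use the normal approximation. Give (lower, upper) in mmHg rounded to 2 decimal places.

(-10.07, -3.53)

Standard errors of each mean: 10/√83 = 1.0976 and 18/√206 = 1.2541.
SE(x̄₁ − x̄₂) = √(1.0976² + 1.2541²) = 1.6666 for independent samples with unequal variances.
With z* = 1.960, the margin is 1.960 × 1.6666 = 3.2665.
x̄₁ − x̄₂ = 125.9 − 132.7 = -6.8000; the interval is -6.8000 ± 3.2665 = (-10.07, -3.53).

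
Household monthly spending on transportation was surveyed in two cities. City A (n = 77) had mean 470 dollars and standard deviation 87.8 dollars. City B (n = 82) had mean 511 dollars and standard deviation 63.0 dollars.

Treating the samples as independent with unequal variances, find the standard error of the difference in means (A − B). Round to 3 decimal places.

SE₁ = s₁/√n₁ = 87.8/√77 = 10.0057; SE₂ = 63.0/√82 = 6.9572.
Independent samples, unequal variances: SE_diff = √(SE₁² + SE₂²) = √(100.11403249 + 48.40263184) = 12.1867.

12.187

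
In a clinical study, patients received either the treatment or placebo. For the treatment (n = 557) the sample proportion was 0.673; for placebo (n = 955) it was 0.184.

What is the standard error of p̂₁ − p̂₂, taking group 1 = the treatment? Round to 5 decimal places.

0.02350

Each SE is √(p̂(1−p̂)/n): √(0.6730·0.3270/557) = 0.01988 and √(0.1840·0.8160/955) = 0.01254.
SE(p̂₁ − p̂₂) = √(SE₁² + SE₂²) = √(0.0003952144 + 0.0001572516) = 0.02350, since the two samples are independent.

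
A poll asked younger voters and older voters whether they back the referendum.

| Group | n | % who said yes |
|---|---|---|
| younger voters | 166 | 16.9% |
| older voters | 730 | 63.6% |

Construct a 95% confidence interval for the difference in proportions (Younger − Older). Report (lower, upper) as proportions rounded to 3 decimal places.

(-0.534, -0.400)

Each SE is √(p̂(1−p̂)/n): √(0.1690·0.8310/166) = 0.02909 and √(0.6360·0.3640/730) = 0.01781.
SE(p̂₁ − p̂₂) = √(SE₁² + SE₂²) = √(0.0008462281 + 0.0003171961) = 0.03411, since the two samples are independent.
At 95% confidence z* = 1.960; margin = 1.960 × 0.03411 = 0.06686.
The difference is 0.1690 − 0.6360 = -0.4670, so the interval is -0.4670 ± 0.06686 = (-0.534, -0.400).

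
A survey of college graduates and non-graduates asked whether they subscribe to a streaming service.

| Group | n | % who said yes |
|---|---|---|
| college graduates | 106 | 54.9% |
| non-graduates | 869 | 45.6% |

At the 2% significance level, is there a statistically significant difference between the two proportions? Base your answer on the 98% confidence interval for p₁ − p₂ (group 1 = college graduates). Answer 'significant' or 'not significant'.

The two standard errors are √(0.5490×0.4510/106) = 0.04833 and √(0.4560×0.5440/869) = 0.01690.
Because the samples are independent, SE_diff = √(0.04833² + 0.01690²) = 0.05120.
Using z* = 2.326 for 98%, ME = 2.326 × 0.05120 = 0.11909.
p̂₁ − p̂₂ = 0.0930; interval 0.0930 ± 0.11909 gives (-0.02609, 0.21209).
The interval (-0.02609, 0.21209) contains 0, so the difference is not significant.

not significant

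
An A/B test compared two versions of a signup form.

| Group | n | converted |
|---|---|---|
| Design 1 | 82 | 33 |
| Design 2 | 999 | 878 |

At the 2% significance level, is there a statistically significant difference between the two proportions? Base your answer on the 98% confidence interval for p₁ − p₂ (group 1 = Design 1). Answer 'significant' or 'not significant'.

Sample proportions: 33/82 = 0.4024, 878/999 = 0.8789.
Each SE is √(p̂(1−p̂)/n): √(0.4024·0.5976/82) = 0.05415 and √(0.8789·0.1211/999) = 0.01032.
SE(p̂₁ − p̂₂) = √(SE₁² + SE₂²) = √(0.0029322225 + 0.0001065024) = 0.05512, since the two samples are independent.
At 98% confidence z* = 2.326; margin = 2.326 × 0.05512 = 0.12821.
The difference is 0.4024 − 0.8789 = -0.4765, so the interval is -0.4765 ± 0.12821 = (-0.60471, -0.34829).
The interval (-0.60471, -0.34829) does not contain 0, so the difference is significant.

significant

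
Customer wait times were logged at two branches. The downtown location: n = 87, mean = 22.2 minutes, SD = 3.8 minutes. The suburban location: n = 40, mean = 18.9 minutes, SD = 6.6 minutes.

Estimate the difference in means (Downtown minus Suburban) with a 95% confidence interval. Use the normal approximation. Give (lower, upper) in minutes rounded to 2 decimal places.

(1.10, 5.50)

SE₁ = s₁/√n₁ = 3.8/√87 = 0.4074; SE₂ = 6.6/√40 = 1.0436.
Independent samples, unequal variances: SE_diff = √(SE₁² + SE₂²) = √(0.16597476 + 1.08910096) = 1.1203.
z* = 1.960, so margin of error = 1.960 × 1.1203 = 2.1958.
Difference in means = 22.2 − 18.9 = 3.3000.
3.3000 ± 2.1958 → (1.10, 5.50).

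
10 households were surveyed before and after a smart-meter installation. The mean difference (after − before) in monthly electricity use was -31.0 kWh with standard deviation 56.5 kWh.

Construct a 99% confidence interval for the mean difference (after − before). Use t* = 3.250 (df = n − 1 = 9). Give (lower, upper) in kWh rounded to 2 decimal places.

(-89.07, 27.07)

This is a matched-pairs design, so SE = s_d/√n = 56.5/√10 = 17.8669.
Margin = 3.250 × 17.8669 = 58.0674; the interval is -31.0 ± 58.0674 = (-89.07, 27.07).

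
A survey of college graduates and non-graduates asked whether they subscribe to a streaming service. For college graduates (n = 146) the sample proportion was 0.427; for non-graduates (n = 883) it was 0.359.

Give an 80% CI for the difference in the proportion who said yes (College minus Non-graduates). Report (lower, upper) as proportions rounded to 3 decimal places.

The two standard errors are √(0.4270×0.5730/146) = 0.04094 and √(0.3590×0.6410/883) = 0.01614.
Because the samples are independent, SE_diff = √(0.04094² + 0.01614²) = 0.04401.
Using z* = 1.282 for 80%, ME = 1.282 × 0.04401 = 0.05642.
p̂₁ − p̂₂ = 0.0680; interval 0.0680 ± 0.05642 gives (0.012, 0.124).

(0.012, 0.124)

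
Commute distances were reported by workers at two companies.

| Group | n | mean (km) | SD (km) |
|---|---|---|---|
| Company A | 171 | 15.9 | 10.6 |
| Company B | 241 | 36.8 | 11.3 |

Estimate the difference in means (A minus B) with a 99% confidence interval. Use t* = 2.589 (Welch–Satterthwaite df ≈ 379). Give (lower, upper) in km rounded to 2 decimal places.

SE₁ = s₁/√n₁ = 10.6/√171 = 0.8106; SE₂ = 11.3/√241 = 0.7279.
Independent samples, unequal variances: SE_diff = √(SE₁² + SE₂²) = √(0.65707236 + 0.52983841) = 1.0895.
t* = 2.589, so margin of error = 2.589 × 1.0895 = 2.8207.
Difference in means = 15.9 − 36.8 = -20.9000.
-20.9000 ± 2.8207 → (-23.72, -18.08).

(-23.72, -18.08)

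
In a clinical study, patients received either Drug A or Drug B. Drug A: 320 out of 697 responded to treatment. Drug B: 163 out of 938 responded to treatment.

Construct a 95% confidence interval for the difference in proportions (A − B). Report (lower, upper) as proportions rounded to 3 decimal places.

First, p̂₁ = 320/697 = 0.4591; p̂₂ = 163/938 = 0.1738.
The two standard errors are √(0.4591×0.5409/697) = 0.01888 and √(0.1738×0.8262/938) = 0.01237.
Because the samples are independent, SE_diff = √(0.01888² + 0.01237²) = 0.02257.
Using z* = 1.960 for 95%, ME = 1.960 × 0.02257 = 0.04424.
p̂₁ − p̂₂ = 0.2853; interval 0.2853 ± 0.04424 gives (0.241, 0.330).

(0.241, 0.330)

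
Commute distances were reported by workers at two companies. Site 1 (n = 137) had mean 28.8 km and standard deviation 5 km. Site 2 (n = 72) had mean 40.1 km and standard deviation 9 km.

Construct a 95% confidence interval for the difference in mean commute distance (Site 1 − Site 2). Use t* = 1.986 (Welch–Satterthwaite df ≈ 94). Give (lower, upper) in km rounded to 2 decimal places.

(-13.57, -9.03)

Per-group SEs: s₁/√n₁ = 5/√137 = 0.4272, s₂/√n₂ = 9/√72 = 1.0607.
Unpooled SE of the difference: √(0.18249984 + 1.12508449) = 1.1435.
Margin of error = t* · SE = 1.986 × 1.1435 = 2.2710.
x̄₁ − x̄₂ = 28.8 − 40.1 = -11.3000.
CI: -11.3000 ± 2.2710 = (-13.57, -9.03).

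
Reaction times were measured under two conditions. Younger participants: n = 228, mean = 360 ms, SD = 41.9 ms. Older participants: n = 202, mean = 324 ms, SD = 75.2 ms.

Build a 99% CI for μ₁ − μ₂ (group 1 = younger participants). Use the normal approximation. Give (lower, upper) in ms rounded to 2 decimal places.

Standard errors of each mean: 41.9/√228 = 2.7749 and 75.2/√202 = 5.2911.
SE(x̄₁ − x̄₂) = √(2.7749² + 5.2911²) = 5.9746 for independent samples with unequal variances.
With z* = 2.576, the margin is 2.576 × 5.9746 = 15.3906.
x̄₁ − x̄₂ = 360 − 324 = 36.0000; the interval is 36.0000 ± 15.3906 = (20.61, 51.39).

(20.61, 51.39)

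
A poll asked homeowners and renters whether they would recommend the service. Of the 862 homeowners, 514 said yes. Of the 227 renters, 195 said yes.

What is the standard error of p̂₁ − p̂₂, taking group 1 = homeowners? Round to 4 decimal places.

0.0285

Sample proportions: 514/862 = 0.5963, 195/227 = 0.8590.
Each SE is √(p̂(1−p̂)/n): √(0.5963·0.4037/862) = 0.01671 and √(0.8590·0.1410/227) = 0.02310.
SE(p̂₁ − p̂₂) = √(SE₁² + SE₂²) = √(0.0002792241 + 0.00053361) = 0.02851, since the two samples are independent.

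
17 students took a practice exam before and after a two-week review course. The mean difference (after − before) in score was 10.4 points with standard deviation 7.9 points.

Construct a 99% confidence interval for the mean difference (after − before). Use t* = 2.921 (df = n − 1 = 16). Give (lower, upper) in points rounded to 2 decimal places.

This is a matched-pairs design, so SE = s_d/√n = 7.9/√17 = 1.9160.
Margin = 2.921 × 1.9160 = 5.5966; the interval is 10.4 ± 5.5966 = (4.80, 16.00).

(4.80, 16.00)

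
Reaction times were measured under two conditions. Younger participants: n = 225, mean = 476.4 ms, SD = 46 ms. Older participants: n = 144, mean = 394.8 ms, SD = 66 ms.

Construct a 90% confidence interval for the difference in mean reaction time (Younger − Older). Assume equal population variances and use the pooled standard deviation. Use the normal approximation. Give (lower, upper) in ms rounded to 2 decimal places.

(72.00, 91.20)

Pooled variance s_p² = [224·46² + 143·66²] / (225+144−2) = 2988.8065, so s_p = 54.6700.
SE_diff = s_p·√(1/n₁ + 1/n₂) = 54.6700·√(1/225 + 1/144) = 5.8343.
z* = 1.645; margin = 1.645 × 5.8343 = 9.5974.
Difference = 476.4 − 394.8 = 81.6000.
81.6000 ± 9.5974 → (72.00, 91.20).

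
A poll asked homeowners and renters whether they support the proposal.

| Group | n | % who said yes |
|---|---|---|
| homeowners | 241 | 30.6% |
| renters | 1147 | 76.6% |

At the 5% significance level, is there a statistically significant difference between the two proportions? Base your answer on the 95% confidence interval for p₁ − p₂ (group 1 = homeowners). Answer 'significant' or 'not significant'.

The two standard errors are √(0.3060×0.6940/241) = 0.02968 and √(0.7660×0.2340/1147) = 0.01250.
Because the samples are independent, SE_diff = √(0.02968² + 0.01250²) = 0.03220.
Using z* = 1.960 for 95%, ME = 1.960 × 0.03220 = 0.06311.
p̂₁ − p̂₂ = -0.4600; interval -0.4600 ± 0.06311 gives (-0.52311, -0.39689).
The interval (-0.52311, -0.39689) does not contain 0, so the difference is significant.

significant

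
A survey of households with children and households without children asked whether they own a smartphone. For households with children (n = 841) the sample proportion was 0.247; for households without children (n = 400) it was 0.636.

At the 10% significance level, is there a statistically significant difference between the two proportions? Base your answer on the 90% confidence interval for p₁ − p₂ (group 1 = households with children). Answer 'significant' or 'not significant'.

significant

Each SE is √(p̂(1−p̂)/n): √(0.2470·0.7530/841) = 0.01487 and √(0.6360·0.3640/400) = 0.02406.
SE(p̂₁ − p̂₂) = √(SE₁² + SE₂²) = √(0.0002211169 + 0.0005788836) = 0.02828, since the two samples are independent.
At 90% confidence z* = 1.645; margin = 1.645 × 0.02828 = 0.04652.
The difference is 0.2470 − 0.6360 = -0.3890, so the interval is -0.3890 ± 0.04652 = (-0.43552, -0.34248).
The interval (-0.43552, -0.34248) does not contain 0, so the difference is significant.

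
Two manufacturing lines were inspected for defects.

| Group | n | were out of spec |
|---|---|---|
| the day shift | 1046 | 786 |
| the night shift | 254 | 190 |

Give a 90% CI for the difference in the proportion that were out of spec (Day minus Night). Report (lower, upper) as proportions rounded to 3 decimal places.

(-0.047, 0.053)

First, p̂₁ = 786/1046 = 0.7514; p̂₂ = 190/254 = 0.7480.
The two standard errors are √(0.7514×0.2486/1046) = 0.01336 and √(0.7480×0.2520/254) = 0.02724.
Because the samples are independent, SE_diff = √(0.01336² + 0.02724²) = 0.03034.
Using z* = 1.645 for 90%, ME = 1.645 × 0.03034 = 0.04991.
p̂₁ − p̂₂ = 0.0034; interval 0.0034 ± 0.04991 gives (-0.047, 0.053).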